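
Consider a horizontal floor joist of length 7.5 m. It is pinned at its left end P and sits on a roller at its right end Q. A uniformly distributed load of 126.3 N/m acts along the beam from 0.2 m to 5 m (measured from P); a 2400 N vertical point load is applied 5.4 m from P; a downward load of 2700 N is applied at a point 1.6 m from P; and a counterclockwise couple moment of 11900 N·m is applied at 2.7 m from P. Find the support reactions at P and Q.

Resultant of the distributed load: 126.3 × 4.8 = 606.24 N at 2.6 m from P.
ΣM about P: Q_y·7.5 − (126.3·4.8)·2.6 − 2400·5.4 − 2700·1.6 + 11900 = 0 → Q_y = 6956.224/7.5 = 927.497 ≈ 927.5 N.
ΣF_y = 0: P_y + 927.497 − 126.3·4.8 − 2400 − 2700 = 0 → P_y = 4779 N.
ΣF_x = 0: no horizontal applied forces, so P_x = 0.

P_x = 0, P_y = 4779 N, Q_y = 927.5 N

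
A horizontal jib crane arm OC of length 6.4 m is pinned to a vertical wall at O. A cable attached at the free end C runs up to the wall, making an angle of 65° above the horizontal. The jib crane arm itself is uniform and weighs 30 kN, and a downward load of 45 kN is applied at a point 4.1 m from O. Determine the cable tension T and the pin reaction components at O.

ΣM about O: T·sin65°·6.4 − 30·3.2 − 45·4.1 = 0 → T = 280.5/(6.4·0.906308) = 48.359 ≈ 48.36 kN.
ΣF_x = 0: O_x − T·cos65° = 0 → O_x = 48.359 × 0.422618 = 20.44 kN.
ΣF_y = 0: O_y + T·sin65° − 30 − 45 = 0 → O_y = 75 − 48.359 × 0.906308 = 31.17 kN.

T = 48.36 kN, O_x = 20.44 kN, O_y = 31.17 kN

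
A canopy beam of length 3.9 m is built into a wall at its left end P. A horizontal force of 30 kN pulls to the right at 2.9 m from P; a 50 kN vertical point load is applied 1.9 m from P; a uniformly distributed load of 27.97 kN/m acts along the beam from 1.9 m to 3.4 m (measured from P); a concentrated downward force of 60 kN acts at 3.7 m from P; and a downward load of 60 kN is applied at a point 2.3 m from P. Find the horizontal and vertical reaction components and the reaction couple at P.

P_x = -30.00 kN, P_y = 212.0 kN, M_P = 566.2 kN·m

Resultant of the distributed load: 27.97 × 1.5 = 41.955 kN at 2.65 m from P.
ΣF_x = 0: P_x + 30 = 0 → P_x = -30.00 kN.
ΣF_y = 0: P_y − 50 − 27.97·1.5 − 60 − 60 = 0 → P_y = 212.0 kN.
ΣM about P: M_P − 50·1.9 − (27.97·1.5)·2.65 − 60·3.7 − 60·2.3 = 0 → M_P = 566.2 kN·m.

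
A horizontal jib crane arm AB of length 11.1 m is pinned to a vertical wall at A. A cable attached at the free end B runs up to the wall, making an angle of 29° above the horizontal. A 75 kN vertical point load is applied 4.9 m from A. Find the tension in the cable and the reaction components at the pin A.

ΣM about A: T·sin29°·11.1 − 75·4.9 = 0 → T = 367.5/(11.1·0.48481) = 68.2909 ≈ 68.29 kN.
ΣF_x = 0: A_x − T·cos29° = 0 → A_x = 68.2909 × 0.87462 = 59.73 kN.
ΣF_y = 0: A_y + T·sin29° − 75 = 0 → A_y = 75 − 68.2909 × 0.48481 = 41.89 kN.

T = 68.29 kN, A_x = 59.73 kN, A_y = 41.89 kN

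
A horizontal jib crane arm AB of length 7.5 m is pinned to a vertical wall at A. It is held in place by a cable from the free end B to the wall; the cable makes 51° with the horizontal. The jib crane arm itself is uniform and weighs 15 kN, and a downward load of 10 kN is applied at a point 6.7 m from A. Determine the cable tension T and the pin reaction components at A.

ΣM about A: T·sin51°·7.5 − 15·3.75 − 10·6.7 = 0 → T = 123.25/(7.5·0.777146) = 21.1457 ≈ 21.15 kN.
ΣF_x = 0: A_x − T·cos51° = 0 → A_x = 21.1457 × 0.62932 = 13.31 kN.
ΣF_y = 0: A_y + T·sin51° − 15 − 10 = 0 → A_y = 25 − 21.1457 × 0.777146 = 8.567 kN.

T = 21.15 kN, A_x = 13.31 kN, A_y = 8.567 kN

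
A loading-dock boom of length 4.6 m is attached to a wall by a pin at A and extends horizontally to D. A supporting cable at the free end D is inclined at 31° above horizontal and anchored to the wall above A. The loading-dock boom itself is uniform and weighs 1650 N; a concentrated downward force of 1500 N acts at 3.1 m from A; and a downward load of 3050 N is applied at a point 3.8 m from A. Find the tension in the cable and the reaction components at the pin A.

ΣM about A: T·sin31°·4.6 − 1650·2.3 − 1500·3.1 − 3050·3.8 = 0 → T = 20035/(4.6·0.515038) = 8456.53 ≈ 8457 N.
ΣF_x = 0: A_x − T·cos31° = 0 → A_x = 8456.53 × 0.857167 = 7249 N.
ΣF_y = 0: A_y + T·sin31° − 1650 − 1500 − 3050 = 0 → A_y = 6200 − 8456.53 × 0.515038 = 1845 N.

T = 8457 N, A_x = 7249 N, A_y = 1845 N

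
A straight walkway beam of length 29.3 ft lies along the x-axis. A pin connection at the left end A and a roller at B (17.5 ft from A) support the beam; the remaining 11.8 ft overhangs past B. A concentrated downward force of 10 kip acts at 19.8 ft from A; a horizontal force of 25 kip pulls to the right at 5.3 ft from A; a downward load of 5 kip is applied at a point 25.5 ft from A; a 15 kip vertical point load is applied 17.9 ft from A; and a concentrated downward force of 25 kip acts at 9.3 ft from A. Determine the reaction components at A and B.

A_x = -25.00 kip, A_y = 7.771 kip, B_y = 47.23 kip

ΣM about A: B_y·17.5 − 10·19.8 − 5·25.5 − 15·17.9 − 25·9.3 = 0 → B_y = 826.5/17.5 = 47.2286 ≈ 47.23 kip.
ΣF_y = 0: A_y + 47.2286 − 10 − 5 − 15 − 25 = 0 → A_y = 7.771 kip.
ΣF_x = 0: A_x + 25 = 0 → A_x = -25.00 kip.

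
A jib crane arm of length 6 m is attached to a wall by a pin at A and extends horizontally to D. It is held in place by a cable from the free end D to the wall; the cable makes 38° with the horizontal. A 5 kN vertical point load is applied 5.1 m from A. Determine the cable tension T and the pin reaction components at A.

T = 6.903 kN, A_x = 5.440 kN, A_y = 0.7500 kN

ΣM about A: T·sin38°·6 − 5·5.1 = 0 → T = 25.5/(6·0.615661) = 6.90315 ≈ 6.903 kN.
ΣF_x = 0: A_x − T·cos38° = 0 → A_x = 6.90315 × 0.788011 = 5.440 kN.
ΣF_y = 0: A_y + T·sin38° − 5 = 0 → A_y = 5 − 6.90315 × 0.615661 = 0.7500 kN.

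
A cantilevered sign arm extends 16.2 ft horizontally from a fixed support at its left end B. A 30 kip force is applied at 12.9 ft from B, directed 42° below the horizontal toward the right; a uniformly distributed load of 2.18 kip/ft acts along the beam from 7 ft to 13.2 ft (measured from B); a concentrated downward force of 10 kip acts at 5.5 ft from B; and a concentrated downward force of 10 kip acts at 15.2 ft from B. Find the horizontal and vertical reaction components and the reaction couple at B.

Resultant of the distributed load: 2.18 × 6.2 = 13.516 kip at 10.1 ft from B.
ΣF_x = 0: B_x + 30·cos42° = 0 → B_x = -22.29 kip.
ΣF_y = 0: B_y − 30·sin42° − 2.18·6.2 − 10 − 10 = 0 → B_y = 53.59 kip.
ΣM about B: M_B − 30·sin42°·12.9 − (2.18·6.2)·10.1 − 10·5.5 − 10·15.2 = 0 → M_B = 602.5 kip·ft.

B_x = -22.29 kip, B_y = 53.59 kip, M_B = 602.5 kip·ft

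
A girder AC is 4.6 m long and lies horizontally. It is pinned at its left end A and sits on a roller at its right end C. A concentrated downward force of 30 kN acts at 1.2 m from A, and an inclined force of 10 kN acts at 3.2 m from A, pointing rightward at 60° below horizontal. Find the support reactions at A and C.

Moments about A: C_y·4.6 − 30·1.2 − 10·sin60°·3.2 = 0 → C_y = 63.7128/4.6 = 13.8506 ≈ 13.85 kN.
ΣF_y = 0: A_y + 13.8506 − 30 − 10·sin60° = 0 → A_y = 24.81 kN.
ΣF_x = 0: A_x + 10·cos60° = 0 → A_x = -5.000 kN.

A_x = -5.000 kN, A_y = 24.81 kN, C_y = 13.85 kN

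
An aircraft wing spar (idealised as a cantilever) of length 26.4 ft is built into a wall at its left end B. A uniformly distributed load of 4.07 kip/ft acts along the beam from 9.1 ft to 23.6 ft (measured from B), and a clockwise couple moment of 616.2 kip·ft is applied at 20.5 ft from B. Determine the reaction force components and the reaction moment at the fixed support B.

Resultant of the distributed load: 4.07 × 14.5 = 59.015 kip at 16.35 ft from B.
ΣF_x = 0: B_x = 0.
ΣF_y = 0: B_y − 4.07·14.5 = 0 → B_y = 59.02 kip.
ΣM about B: M_B − (4.07·14.5)·16.35 − 616.2 = 0 → M_B = 1581 kip·ft.

B_x = 0, B_y = 59.02 kip, M_B = 1581 kip·ft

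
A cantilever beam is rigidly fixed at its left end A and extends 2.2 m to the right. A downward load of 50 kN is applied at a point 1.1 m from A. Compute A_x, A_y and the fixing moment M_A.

ΣF_x = 0: A_x = 0.
ΣF_y = 0: A_y − 50 = 0 → A_y = 50.00 kN.
ΣM about A: M_A − 50·1.1 = 0 → M_A = 55.00 kN·m.

A_x = 0, A_y = 50.00 kN, M_A = 55.00 kN·m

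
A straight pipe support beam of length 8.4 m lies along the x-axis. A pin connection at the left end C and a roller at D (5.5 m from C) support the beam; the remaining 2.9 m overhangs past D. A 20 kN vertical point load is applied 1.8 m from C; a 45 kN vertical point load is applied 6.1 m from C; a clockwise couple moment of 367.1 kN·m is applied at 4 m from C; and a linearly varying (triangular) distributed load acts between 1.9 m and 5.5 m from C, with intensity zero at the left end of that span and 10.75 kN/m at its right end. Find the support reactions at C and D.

C_x = 0, C_y = -53.98 kN, D_y = 138.3 kN

Resultant of the triangular load: ½ × 10.75 × 3.6 = 19.35 kN, acting at 4.3 m from C (one-third of the span from the peak).
Moments about C: D_y·5.5 − 20·1.8 − 45·6.1 − 367.1 − (½·10.75·3.6)·4.3 = 0 → D_y = 760.805/5.5 = 138.328 ≈ 138.3 kN.
ΣF_y = 0: C_y + 138.328 − 20 − 45 − ½·10.75·3.6 = 0 → C_y = -53.98 kN.
ΣF_x = 0: no horizontal applied forces, so C_x = 0.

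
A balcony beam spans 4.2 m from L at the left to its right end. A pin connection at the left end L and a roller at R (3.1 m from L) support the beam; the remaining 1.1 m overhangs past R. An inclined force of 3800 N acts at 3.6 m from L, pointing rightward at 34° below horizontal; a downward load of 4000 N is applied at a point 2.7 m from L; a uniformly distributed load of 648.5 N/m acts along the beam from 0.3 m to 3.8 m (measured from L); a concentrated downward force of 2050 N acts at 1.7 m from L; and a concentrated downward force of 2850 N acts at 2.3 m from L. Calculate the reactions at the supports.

L_x = -3150 N, L_y = 2603 N, R_y = 10690 N

Resultant of the distributed load: 648.5 × 3.5 = 2269.75 N at 2.05 m from L.
Moments about L: R_y·3.1 − 3800·sin34°·3.6 − 4000·2.7 − (648.5·3.5)·2.05 − 2050·1.7 − 2850·2.3 = 0 → R_y = 33142.7/3.1 = 10691.2 ≈ 10690 N.
ΣF_y = 0: L_y + 10691.2 − 3800·sin34° − 4000 − 648.5·3.5 − 2050 − 2850 = 0 → L_y = 2603 N.
ΣF_x = 0: L_x + 3800·cos34° = 0 → L_x = -3150 N.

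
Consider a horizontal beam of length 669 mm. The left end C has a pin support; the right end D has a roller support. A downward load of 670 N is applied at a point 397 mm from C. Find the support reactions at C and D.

Taking moments about C: D_y·669 − 670·397 = 0 → D_y = 265990/669 = 397.593 ≈ 397.6 N.
ΣF_y = 0: C_y + 397.593 − 670 = 0 → C_y = 272.4 N.
ΣF_x = 0: no horizontal applied forces, so C_x = 0.

C_x = 0, C_y = 272.4 N, D_y = 397.6 N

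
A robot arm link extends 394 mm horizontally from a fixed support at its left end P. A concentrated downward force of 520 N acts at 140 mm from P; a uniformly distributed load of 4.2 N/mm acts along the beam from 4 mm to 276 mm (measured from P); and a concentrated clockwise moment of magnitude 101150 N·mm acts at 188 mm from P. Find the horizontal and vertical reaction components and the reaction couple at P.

Resultant of the distributed load: 4.2 × 272 = 1142.4 N at 140 mm from P.
ΣF_x = 0: P_x = 0.
ΣF_y = 0: P_y − 520 − 4.2·272 = 0 → P_y = 1662 N.
ΣM about P: M_P − 520·140 − (4.2·272)·140 − 101150 = 0 → M_P = 333900 N·mm.

P_x = 0, P_y = 1662 N, M_P = 333900 N·mm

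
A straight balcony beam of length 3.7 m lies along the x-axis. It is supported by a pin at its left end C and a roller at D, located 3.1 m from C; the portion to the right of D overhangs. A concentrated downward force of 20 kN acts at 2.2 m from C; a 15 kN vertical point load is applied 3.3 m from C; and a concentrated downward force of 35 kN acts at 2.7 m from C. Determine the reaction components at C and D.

C_x = 0, C_y = 9.355 kN, D_y = 60.65 kN

Taking moments about C: D_y·3.1 − 20·2.2 − 15·3.3 − 35·2.7 = 0 → D_y = 188/3.1 = 60.6452 ≈ 60.65 kN.
ΣF_y = 0: C_y + 60.6452 − 20 − 15 − 35 = 0 → C_y = 9.355 kN.
ΣF_x = 0: no horizontal applied forces, so C_x = 0.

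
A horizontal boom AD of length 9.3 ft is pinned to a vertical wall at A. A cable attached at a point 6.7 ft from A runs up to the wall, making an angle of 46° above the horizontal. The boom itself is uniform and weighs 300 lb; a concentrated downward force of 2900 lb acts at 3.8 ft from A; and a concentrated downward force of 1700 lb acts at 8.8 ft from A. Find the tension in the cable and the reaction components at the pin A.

T = 5680 lb, A_x = 3946 lb, A_y = 814.2 lb

ΣM about A: T·sin46°·6.7 − 300·4.65 − 2900·3.8 − 1700·8.8 = 0 → T = 27375/(6.7·0.71934) = 5679.96 ≈ 5680 lb.
ΣF_x = 0: A_x − T·cos46° = 0 → A_x = 5679.96 × 0.694658 = 3946 lb.
ΣF_y = 0: A_y + T·sin46° − 300 − 2900 − 1700 = 0 → A_y = 4900 − 5679.96 × 0.71934 = 814.2 lb.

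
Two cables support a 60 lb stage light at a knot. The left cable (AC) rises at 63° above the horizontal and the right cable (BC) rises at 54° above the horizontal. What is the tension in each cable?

T_AC = 39.58 lb, T_BC = 30.57 lb

ΣF_x = 0: −T_AC·cos63° + T_BC·cos54° = 0 → T_BC = 0.772375·T_AC.
ΣF_y = 0: T_AC·sin63° + T_BC·sin54° = 60.
Substitute: T_AC·(0.891007 + 0.772375·0.809017) = 60 → T_AC = 39.5812 ≈ 39.58 lb.
Then T_BC = 0.772375 × 39.5812 = 30.57 lb.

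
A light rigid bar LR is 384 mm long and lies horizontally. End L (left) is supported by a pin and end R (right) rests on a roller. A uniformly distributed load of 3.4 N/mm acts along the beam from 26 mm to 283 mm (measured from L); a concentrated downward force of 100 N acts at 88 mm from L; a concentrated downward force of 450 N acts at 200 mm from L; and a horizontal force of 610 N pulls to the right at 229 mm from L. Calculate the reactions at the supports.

Resultant of the distributed load: 3.4 × 257 = 873.8 N at 154.5 mm from L.
Taking moments about L: R_y·384 − (3.4·257)·154.5 − 100·88 − 450·200 = 0 → R_y = 233802.1/384 = 608.86 ≈ 608.9 N.
ΣF_y = 0: L_y + 608.86 − 3.4·257 − 100 − 450 = 0 → L_y = 814.9 N.
ΣF_x = 0: L_x + 610 = 0 → L_x = -610.0 N.

L_x = -610.0 N, L_y = 814.9 N, R_y = 608.9 N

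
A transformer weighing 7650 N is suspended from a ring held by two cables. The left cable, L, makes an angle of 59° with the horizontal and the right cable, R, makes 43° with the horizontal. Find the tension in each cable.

ΣF_x = 0: −T_L·cos59° + T_R·cos43° = 0 → T_R = 0.704226·T_L.
ΣF_y = 0: T_L·sin59° + T_R·sin43° = 7650.
Substitute: T_L·(0.857167 + 0.704226·0.681998) = 7650 → T_L = 5719.85 ≈ 5720 N.
Then T_R = 0.704226 × 5719.85 = 4028 N.

T_L = 5720 N, T_R = 4028 N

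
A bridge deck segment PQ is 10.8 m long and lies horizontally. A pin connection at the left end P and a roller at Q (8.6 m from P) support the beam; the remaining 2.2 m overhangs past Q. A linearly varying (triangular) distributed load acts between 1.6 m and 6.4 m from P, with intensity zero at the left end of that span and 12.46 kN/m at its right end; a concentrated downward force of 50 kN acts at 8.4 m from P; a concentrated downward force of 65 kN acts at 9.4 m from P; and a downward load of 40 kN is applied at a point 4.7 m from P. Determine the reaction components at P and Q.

Resultant of the triangular load: ½ × 12.46 × 4.8 = 29.904 kN, acting at 4.8 m from P (one-third of the span from the peak).
Moments about P: Q_y·8.6 − (½·12.46·4.8)·4.8 − 50·8.4 − 65·9.4 − 40·4.7 = 0 → Q_y = 1362.5392/8.6 = 158.435 ≈ 158.4 kN.
ΣF_y = 0: P_y + 158.435 − ½·12.46·4.8 − 50 − 65 − 40 = 0 → P_y = 26.47 kN.
ΣF_x = 0: no horizontal applied forces, so P_x = 0.

P_x = 0, P_y = 26.47 kN, Q_y = 158.4 kN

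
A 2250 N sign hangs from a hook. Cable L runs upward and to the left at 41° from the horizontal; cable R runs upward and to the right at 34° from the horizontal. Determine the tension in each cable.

ΣF_x = 0: −T_L·cos41° + T_R·cos34° = 0 → T_R = 0.910344·T_L.
ΣF_y = 0: T_L·sin41° + T_R·sin34° = 2250.
Substitute: T_L·(0.656059 + 0.910344·0.559193) = 2250 → T_L = 1931.14 ≈ 1931 N.
Then T_R = 0.910344 × 1931.14 = 1758 N.

T_L = 1931 N, T_R = 1758 N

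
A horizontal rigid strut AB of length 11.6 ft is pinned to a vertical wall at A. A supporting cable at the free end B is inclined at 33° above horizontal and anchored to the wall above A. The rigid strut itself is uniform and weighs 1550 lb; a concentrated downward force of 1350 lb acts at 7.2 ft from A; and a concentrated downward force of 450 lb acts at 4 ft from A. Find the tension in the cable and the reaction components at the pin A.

T = 3246 lb, A_x = 2723 lb, A_y = 1582 lb

ΣM about A: T·sin33°·11.6 − 1550·5.8 − 1350·7.2 − 450·4 = 0 → T = 20510/(11.6·0.544639) = 3246.38 ≈ 3246 lb.
ΣF_x = 0: A_x − T·cos33° = 0 → A_x = 3246.38 × 0.838671 = 2723 lb.
ΣF_y = 0: A_y + T·sin33° − 1550 − 1350 − 450 = 0 → A_y = 3350 − 3246.38 × 0.544639 = 1582 lb.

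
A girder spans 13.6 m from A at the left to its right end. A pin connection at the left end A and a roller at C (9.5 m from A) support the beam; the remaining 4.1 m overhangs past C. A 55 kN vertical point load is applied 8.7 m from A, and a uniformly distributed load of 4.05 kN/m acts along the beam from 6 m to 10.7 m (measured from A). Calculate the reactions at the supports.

A_x = 0, A_y = 6.936 kN, C_y = 67.10 kN

Resultant of the distributed load: 4.05 × 4.7 = 19.035 kN at 8.35 m from A.
Taking moments about A: C_y·9.5 − 55·8.7 − (4.05·4.7)·8.35 = 0 → C_y = 637.44225/9.5 = 67.0992 ≈ 67.10 kN.
ΣF_y = 0: A_y + 67.0992 − 55 − 4.05·4.7 = 0 → A_y = 6.936 kN.
ΣF_x = 0: no horizontal applied forces, so A_x = 0.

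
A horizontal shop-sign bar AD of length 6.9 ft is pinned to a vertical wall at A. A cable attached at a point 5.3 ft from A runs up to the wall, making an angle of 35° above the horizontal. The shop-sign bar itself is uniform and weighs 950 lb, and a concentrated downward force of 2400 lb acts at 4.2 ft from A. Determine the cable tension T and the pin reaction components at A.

ΣM about A: T·sin35°·5.3 − 950·3.45 − 2400·4.2 = 0 → T = 13357.5/(5.3·0.573576) = 4393.98 ≈ 4394 lb.
ΣF_x = 0: A_x − T·cos35° = 0 → A_x = 4393.98 × 0.819152 = 3599 lb.
ΣF_y = 0: A_y + T·sin35° − 950 − 2400 = 0 → A_y = 3350 − 4393.98 × 0.573576 = 829.7 lb.

T = 4394 lb, A_x = 3599 lb, A_y = 829.7 lb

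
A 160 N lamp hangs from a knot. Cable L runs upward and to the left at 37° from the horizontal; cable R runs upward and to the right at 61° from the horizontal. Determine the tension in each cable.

T_L = 78.33 N, T_R = 129.0 N

ΣF_x = 0: −T_L·cos37° + T_R·cos61° = 0 → T_R = 1.64732·T_L.
ΣF_y = 0: T_L·sin37° + T_R·sin61° = 160.
Substitute: T_L·(0.601815 + 1.64732·0.87462) = 160 → T_L = 78.3318 ≈ 78.33 N.
Then T_R = 1.64732 × 78.3318 = 129.0 N.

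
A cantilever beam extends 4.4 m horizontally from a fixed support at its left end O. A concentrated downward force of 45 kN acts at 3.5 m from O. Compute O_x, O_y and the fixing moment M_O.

ΣF_x = 0: O_x = 0.
ΣF_y = 0: O_y − 45 = 0 → O_y = 45.00 kN.
ΣM about O: M_O − 45·3.5 = 0 → M_O = 157.5 kN·m.

O_x = 0, O_y = 45.00 kN, M_O = 157.5 kN·m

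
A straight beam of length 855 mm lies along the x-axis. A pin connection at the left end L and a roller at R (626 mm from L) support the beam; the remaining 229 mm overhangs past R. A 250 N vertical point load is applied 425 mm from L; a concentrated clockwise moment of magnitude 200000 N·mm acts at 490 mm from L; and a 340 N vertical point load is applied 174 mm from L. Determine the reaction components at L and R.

ΣM about L: R_y·626 − 250·425 − 200000 − 340·174 = 0 → R_y = 365410/626 = 583.722 ≈ 583.7 N.
ΣF_y = 0: L_y + 583.722 − 250 − 340 = 0 → L_y = 6.278 N.
ΣF_x = 0: no horizontal applied forces, so L_x = 0.

L_x = 0, L_y = 6.278 N, R_y = 583.7 N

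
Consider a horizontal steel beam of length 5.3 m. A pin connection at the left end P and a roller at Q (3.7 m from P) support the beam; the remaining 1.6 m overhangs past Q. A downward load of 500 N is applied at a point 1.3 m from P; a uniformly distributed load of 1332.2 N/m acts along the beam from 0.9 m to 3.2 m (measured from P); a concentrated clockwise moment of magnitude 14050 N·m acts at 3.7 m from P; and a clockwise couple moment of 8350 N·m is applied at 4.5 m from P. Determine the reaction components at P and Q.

Resultant of the distributed load: 1332.2 × 2.3 = 3064.06 N at 2.05 m from P.
Moments about P: Q_y·3.7 − 500·1.3 − (1332.2·2.3)·2.05 − 14050 − 8350 = 0 → Q_y = 29331.323/3.7 = 7927.38 ≈ 7927 N.
ΣF_y = 0: P_y + 7927.38 − 500 − 1332.2·2.3 = 0 → P_y = -4363 N.
ΣF_x = 0: no horizontal applied forces, so P_x = 0.

P_x = 0, P_y = -4363 N, Q_y = 7927 N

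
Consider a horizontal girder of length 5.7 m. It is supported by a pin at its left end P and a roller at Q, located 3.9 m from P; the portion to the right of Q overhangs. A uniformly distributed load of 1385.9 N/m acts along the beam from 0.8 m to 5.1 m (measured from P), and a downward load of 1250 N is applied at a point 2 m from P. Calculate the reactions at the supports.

Resultant of the distributed load: 1385.9 × 4.3 = 5959.37 N at 2.95 m from P.
Taking moments about P: Q_y·3.9 − (1385.9·4.3)·2.95 − 1250·2 = 0 → Q_y = 20080.1415/3.9 = 5148.75 ≈ 5149 N.
ΣF_y = 0: P_y + 5148.75 − 1385.9·4.3 − 1250 = 0 → P_y = 2061 N.
ΣF_x = 0: no horizontal applied forces, so P_x = 0.

P_x = 0, P_y = 2061 N, Q_y = 5149 N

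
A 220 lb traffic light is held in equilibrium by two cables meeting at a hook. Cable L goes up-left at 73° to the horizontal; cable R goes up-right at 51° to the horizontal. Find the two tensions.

ΣF_x = 0: −T_L·cos73° + T_R·cos51° = 0 → T_R = 0.464583·T_L.
ΣF_y = 0: T_L·sin73° + T_R·sin51° = 220.
Substitute: T_L·(0.956305 + 0.464583·0.777146) = 220 → T_L = 167.001 ≈ 167.0 lb.
Then T_R = 0.464583 × 167.001 = 77.59 lb.

T_L = 167.0 lb, T_R = 77.59 lb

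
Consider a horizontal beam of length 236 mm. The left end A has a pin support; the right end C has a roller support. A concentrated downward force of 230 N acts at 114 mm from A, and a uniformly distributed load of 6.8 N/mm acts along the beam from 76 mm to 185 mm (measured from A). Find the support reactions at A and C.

A_x = 0, A_y = 450.2 N, C_y = 521.0 N

Resultant of the distributed load: 6.8 × 109 = 741.2 N at 130.5 mm from A.
Taking moments about A: C_y·236 − 230·114 − (6.8·109)·130.5 = 0 → C_y = 122946.6/236 = 520.96 ≈ 521.0 N.
ΣF_y = 0: A_y + 520.96 − 230 − 6.8·109 = 0 → A_y = 450.2 N.
ΣF_x = 0: no horizontal applied forces, so A_x = 0.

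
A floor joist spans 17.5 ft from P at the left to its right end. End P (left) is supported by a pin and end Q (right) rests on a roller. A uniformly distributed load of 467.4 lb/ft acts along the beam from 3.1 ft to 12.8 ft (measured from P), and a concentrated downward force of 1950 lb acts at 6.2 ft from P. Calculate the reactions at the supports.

P_x = 0, P_y = 3733 lb, Q_y = 2750 lb

Resultant of the distributed load: 467.4 × 9.7 = 4533.78 lb at 7.95 ft from P.
ΣM about P: Q_y·17.5 − (467.4·9.7)·7.95 − 1950·6.2 = 0 → Q_y = 48133.551/17.5 = 2750.49 ≈ 2750 lb.
ΣF_y = 0: P_y + 2750.49 − 467.4·9.7 − 1950 = 0 → P_y = 3733 lb.
ΣF_x = 0: no horizontal applied forces, so P_x = 0.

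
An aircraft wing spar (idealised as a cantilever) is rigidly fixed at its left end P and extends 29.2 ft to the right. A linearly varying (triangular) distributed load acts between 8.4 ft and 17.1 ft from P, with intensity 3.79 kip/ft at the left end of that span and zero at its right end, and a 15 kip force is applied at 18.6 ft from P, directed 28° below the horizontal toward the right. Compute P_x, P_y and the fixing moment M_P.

Resultant of the triangular load: ½ × 3.79 × 8.7 = 16.4865 kip, acting at 11.3 ft from P (one-third of the span from the peak).
ΣF_x = 0: P_x + 15·cos28° = 0 → P_x = -13.24 kip.
ΣF_y = 0: P_y − ½·3.79·8.7 − 15·sin28° = 0 → P_y = 23.53 kip.
ΣM about P: M_P − (½·3.79·8.7)·11.3 − 15·sin28°·18.6 = 0 → M_P = 317.3 kip·ft.

P_x = -13.24 kip, P_y = 23.53 kip, M_P = 317.3 kip·ft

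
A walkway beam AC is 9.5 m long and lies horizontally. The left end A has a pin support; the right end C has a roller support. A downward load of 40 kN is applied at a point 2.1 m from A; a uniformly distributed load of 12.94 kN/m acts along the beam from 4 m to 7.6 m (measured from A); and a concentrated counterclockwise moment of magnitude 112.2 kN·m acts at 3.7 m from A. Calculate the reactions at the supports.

A_x = 0, A_y = 61.11 kN, C_y = 25.47 kN

Resultant of the distributed load: 12.94 × 3.6 = 46.584 kN at 5.8 m from A.
ΣM about A: C_y·9.5 − 40·2.1 − (12.94·3.6)·5.8 + 112.2 = 0 → C_y = 241.9872/9.5 = 25.4723 ≈ 25.47 kN.
ΣF_y = 0: A_y + 25.4723 − 40 − 12.94·3.6 = 0 → A_y = 61.11 kN.
ΣF_x = 0: no horizontal applied forces, so A_x = 0.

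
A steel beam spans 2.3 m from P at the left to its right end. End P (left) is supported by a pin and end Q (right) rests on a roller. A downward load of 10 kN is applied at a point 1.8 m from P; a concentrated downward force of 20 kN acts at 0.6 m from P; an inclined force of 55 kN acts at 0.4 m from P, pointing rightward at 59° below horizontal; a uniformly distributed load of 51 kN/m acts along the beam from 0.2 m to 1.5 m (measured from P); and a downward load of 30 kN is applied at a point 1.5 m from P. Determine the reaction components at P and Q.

P_x = -28.33 kN, P_y = 108.1 kN, Q_y = 65.31 kN

Resultant of the distributed load: 51 × 1.3 = 66.3 kN at 0.85 m from P.
ΣM about P: Q_y·2.3 − 10·1.8 − 20·0.6 − 55·sin59°·0.4 − (51·1.3)·0.85 − 30·1.5 = 0 → Q_y = 150.213/2.3 = 65.31 kN.
ΣF_y = 0: P_y + 65.31 − 10 − 20 − 55·sin59° − 51·1.3 − 30 = 0 → P_y = 108.1 kN.
ΣF_x = 0: P_x + 55·cos59° = 0 → P_x = -28.33 kN.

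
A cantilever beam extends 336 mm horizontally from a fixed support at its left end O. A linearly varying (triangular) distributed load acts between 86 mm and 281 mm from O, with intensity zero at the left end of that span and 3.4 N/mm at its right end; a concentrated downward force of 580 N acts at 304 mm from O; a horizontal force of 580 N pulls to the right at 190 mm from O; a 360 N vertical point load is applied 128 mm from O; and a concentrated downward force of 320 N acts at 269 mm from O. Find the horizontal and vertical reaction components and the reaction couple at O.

O_x = -580.0 N, O_y = 1592 N, M_O = 380100 N·mm

Resultant of the triangular load: ½ × 3.4 × 195 = 331.5 N, acting at 216 mm from O (one-third of the span from the peak).
ΣF_x = 0: O_x + 580 = 0 → O_x = -580.0 N.
ΣF_y = 0: O_y − ½·3.4·195 − 580 − 360 − 320 = 0 → O_y = 1592 N.
ΣM about O: M_O − (½·3.4·195)·216 − 580·304 − 360·128 − 320·269 = 0 → M_O = 380100 N·mm.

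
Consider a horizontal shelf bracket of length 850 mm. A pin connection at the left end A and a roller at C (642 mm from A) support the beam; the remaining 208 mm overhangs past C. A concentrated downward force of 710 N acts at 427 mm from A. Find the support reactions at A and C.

A_x = 0, A_y = 237.8 N, C_y = 472.2 N

ΣM about A: C_y·642 − 710·427 = 0 → C_y = 303170/642 = 472.227 ≈ 472.2 N.
ΣF_y = 0: A_y + 472.227 − 710 = 0 → A_y = 237.8 N.
ΣF_x = 0: no horizontal applied forces, so A_x = 0.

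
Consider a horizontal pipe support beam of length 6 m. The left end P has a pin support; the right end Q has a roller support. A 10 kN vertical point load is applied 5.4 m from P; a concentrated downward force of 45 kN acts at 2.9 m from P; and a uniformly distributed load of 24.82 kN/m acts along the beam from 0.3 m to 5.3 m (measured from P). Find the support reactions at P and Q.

P_x = 0, P_y = 90.44 kN, Q_y = 88.66 kN

Resultant of the distributed load: 24.82 × 5 = 124.1 kN at 2.8 m from P.
ΣM about P: Q_y·6 − 10·5.4 − 45·2.9 − (24.82·5)·2.8 = 0 → Q_y = 531.98/6 = 88.6633 ≈ 88.66 kN.
ΣF_y = 0: P_y + 88.6633 − 10 − 45 − 24.82·5 = 0 → P_y = 90.44 kN.
ΣF_x = 0: no horizontal applied forces, so P_x = 0.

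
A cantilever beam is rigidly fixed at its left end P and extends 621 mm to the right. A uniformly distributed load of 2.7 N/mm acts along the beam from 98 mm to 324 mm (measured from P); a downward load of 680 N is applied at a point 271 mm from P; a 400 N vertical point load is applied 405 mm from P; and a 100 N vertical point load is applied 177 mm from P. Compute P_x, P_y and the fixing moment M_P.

P_x = 0, P_y = 1790 N, M_P = 492700 N·mm

Resultant of the distributed load: 2.7 × 226 = 610.2 N at 211 mm from P.
ΣF_x = 0: P_x = 0.
ΣF_y = 0: P_y − 2.7·226 − 680 − 400 − 100 = 0 → P_y = 1790 N.
ΣM about P: M_P − (2.7·226)·211 − 680·271 − 400·405 − 100·177 = 0 → M_P = 492700 N·mm.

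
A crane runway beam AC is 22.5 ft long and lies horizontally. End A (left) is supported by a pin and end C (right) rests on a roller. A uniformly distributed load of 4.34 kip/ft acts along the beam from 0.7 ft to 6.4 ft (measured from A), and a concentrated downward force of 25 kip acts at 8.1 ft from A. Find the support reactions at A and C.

Resultant of the distributed load: 4.34 × 5.7 = 24.738 kip at 3.55 ft from A.
Moments about A: C_y·22.5 − (4.34·5.7)·3.55 − 25·8.1 = 0 → C_y = 290.3199/22.5 = 12.9031 ≈ 12.90 kip.
ΣF_y = 0: A_y + 12.9031 − 4.34·5.7 − 25 = 0 → A_y = 36.83 kip.
ΣF_x = 0: no horizontal applied forces, so A_x = 0.

A_x = 0, A_y = 36.83 kip, C_y = 12.90 kip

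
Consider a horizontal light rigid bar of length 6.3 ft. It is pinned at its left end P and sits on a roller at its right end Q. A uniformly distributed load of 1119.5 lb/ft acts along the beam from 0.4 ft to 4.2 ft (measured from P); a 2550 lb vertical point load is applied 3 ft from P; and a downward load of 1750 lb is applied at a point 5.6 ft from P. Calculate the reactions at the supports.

Resultant of the distributed load: 1119.5 × 3.8 = 4254.1 lb at 2.3 ft from P.
ΣM about P: Q_y·6.3 − (1119.5·3.8)·2.3 − 2550·3 − 1750·5.6 = 0 → Q_y = 27234.43/6.3 = 4322.93 ≈ 4323 lb.
ΣF_y = 0: P_y + 4322.93 − 1119.5·3.8 − 2550 − 1750 = 0 → P_y = 4231 lb.
ΣF_x = 0: no horizontal applied forces, so P_x = 0.

P_x = 0, P_y = 4231 lb, Q_y = 4323 lb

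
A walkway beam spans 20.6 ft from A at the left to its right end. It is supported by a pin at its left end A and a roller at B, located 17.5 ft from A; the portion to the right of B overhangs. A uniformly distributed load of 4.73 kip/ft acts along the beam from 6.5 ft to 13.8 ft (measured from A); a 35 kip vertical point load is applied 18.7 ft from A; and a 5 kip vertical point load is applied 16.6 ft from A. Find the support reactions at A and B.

A_x = 0, A_y = 12.36 kip, B_y = 62.17 kip

Resultant of the distributed load: 4.73 × 7.3 = 34.529 kip at 10.15 ft from A.
ΣM about A: B_y·17.5 − (4.73·7.3)·10.15 − 35·18.7 − 5·16.6 = 0 → B_y = 1087.96935/17.5 = 62.1697 ≈ 62.17 kip.
ΣF_y = 0: A_y + 62.1697 − 4.73·7.3 − 35 − 5 = 0 → A_y = 12.36 kip.
ΣF_x = 0: no horizontal applied forces, so A_x = 0.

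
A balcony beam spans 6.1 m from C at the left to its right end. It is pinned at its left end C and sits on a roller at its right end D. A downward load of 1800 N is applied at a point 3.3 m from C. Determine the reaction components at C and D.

C_x = 0, C_y = 826.2 N, D_y = 973.8 N

ΣM about C: D_y·6.1 − 1800·3.3 = 0 → D_y = 5940/6.1 = 973.77 ≈ 973.8 N.
ΣF_y = 0: C_y + 973.77 − 1800 = 0 → C_y = 826.2 N.
ΣF_x = 0: no horizontal applied forces, so C_x = 0.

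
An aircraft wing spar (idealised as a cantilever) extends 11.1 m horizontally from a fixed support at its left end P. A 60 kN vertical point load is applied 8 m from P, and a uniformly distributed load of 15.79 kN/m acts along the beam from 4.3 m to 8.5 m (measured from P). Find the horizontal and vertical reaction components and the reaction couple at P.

P_x = 0, P_y = 126.3 kN, M_P = 904.4 kN·m

Resultant of the distributed load: 15.79 × 4.2 = 66.318 kN at 6.4 m from P.
ΣF_x = 0: P_x = 0.
ΣF_y = 0: P_y − 60 − 15.79·4.2 = 0 → P_y = 126.3 kN.
ΣM about P: M_P − 60·8 − (15.79·4.2)·6.4 = 0 → M_P = 904.4 kN·m.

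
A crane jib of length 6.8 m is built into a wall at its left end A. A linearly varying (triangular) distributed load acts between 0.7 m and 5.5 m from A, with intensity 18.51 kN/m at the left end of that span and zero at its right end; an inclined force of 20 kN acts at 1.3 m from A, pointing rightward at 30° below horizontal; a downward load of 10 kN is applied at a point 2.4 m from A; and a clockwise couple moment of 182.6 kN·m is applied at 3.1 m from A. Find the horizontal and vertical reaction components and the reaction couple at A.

A_x = -17.32 kN, A_y = 64.42 kN, M_A = 321.8 kN·m

Resultant of the triangular load: ½ × 18.51 × 4.8 = 44.424 kN, acting at 2.3 m from A (one-third of the span from the peak).
ΣF_x = 0: A_x + 20·cos30° = 0 → A_x = -17.32 kN.
ΣF_y = 0: A_y − ½·18.51·4.8 − 20·sin30° − 10 = 0 → A_y = 64.42 kN.
ΣM about A: M_A − (½·18.51·4.8)·2.3 − 20·sin30°·1.3 − 10·2.4 − 182.6 = 0 → M_A = 321.8 kN·m.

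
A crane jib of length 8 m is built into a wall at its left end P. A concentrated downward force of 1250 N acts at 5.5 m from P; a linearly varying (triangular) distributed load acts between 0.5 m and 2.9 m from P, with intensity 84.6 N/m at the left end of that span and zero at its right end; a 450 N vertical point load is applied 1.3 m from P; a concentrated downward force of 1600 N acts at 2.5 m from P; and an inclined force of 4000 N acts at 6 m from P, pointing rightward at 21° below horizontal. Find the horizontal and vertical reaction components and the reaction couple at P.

Resultant of the triangular load: ½ × 84.6 × 2.4 = 101.52 N, acting at 1.3 m from P (one-third of the span from the peak).
ΣF_x = 0: P_x + 4000·cos21° = 0 → P_x = -3734 N.
ΣF_y = 0: P_y − 1250 − ½·84.6·2.4 − 450 − 1600 − 4000·sin21° = 0 → P_y = 4835 N.
ΣM about P: M_P − 1250·5.5 − (½·84.6·2.4)·1.3 − 450·1.3 − 1600·2.5 − 4000·sin21°·6 = 0 → M_P = 20190 N·m.

P_x = -3734 N, P_y = 4835 N, M_P = 20190 N·m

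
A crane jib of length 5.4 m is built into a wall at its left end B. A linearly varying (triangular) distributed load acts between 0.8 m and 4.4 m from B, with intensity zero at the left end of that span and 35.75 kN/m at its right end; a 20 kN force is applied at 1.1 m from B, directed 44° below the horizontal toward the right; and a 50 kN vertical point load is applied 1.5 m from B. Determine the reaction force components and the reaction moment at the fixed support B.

B_x = -14.39 kN, B_y = 128.2 kN, M_B = 296.2 kN·m

Resultant of the triangular load: ½ × 35.75 × 3.6 = 64.35 kN, acting at 3.2 m from B (one-third of the span from the peak).
ΣF_x = 0: B_x + 20·cos44° = 0 → B_x = -14.39 kN.
ΣF_y = 0: B_y − ½·35.75·3.6 − 20·sin44° − 50 = 0 → B_y = 128.2 kN.
ΣM about B: M_B − (½·35.75·3.6)·3.2 − 20·sin44°·1.1 − 50·1.5 = 0 → M_B = 296.2 kN·m.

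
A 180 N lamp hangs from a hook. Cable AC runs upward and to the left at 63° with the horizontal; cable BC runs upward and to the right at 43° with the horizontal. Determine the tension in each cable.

ΣF_x = 0: −T_AC·cos63° + T_BC·cos43° = 0 → T_BC = 0.620754·T_AC.
ΣF_y = 0: T_AC·sin63° + T_BC·sin43° = 180.
Substitute: T_AC·(0.891007 + 0.620754·0.681998) = 180 → T_AC = 136.949 ≈ 136.9 N.
Then T_BC = 0.620754 × 136.949 = 85.01 N.

T_AC = 136.9 N, T_BC = 85.01 N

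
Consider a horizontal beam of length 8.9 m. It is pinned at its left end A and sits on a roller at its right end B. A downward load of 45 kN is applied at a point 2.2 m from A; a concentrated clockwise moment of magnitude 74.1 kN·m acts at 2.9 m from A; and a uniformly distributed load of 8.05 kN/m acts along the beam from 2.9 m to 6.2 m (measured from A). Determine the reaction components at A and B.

A_x = 0, A_y = 38.53 kN, B_y = 33.03 kN

Resultant of the distributed load: 8.05 × 3.3 = 26.565 kN at 4.55 m from A.
Taking moments about A: B_y·8.9 − 45·2.2 − 74.1 − (8.05·3.3)·4.55 = 0 → B_y = 293.97075/8.9 = 33.0304 ≈ 33.03 kN.
ΣF_y = 0: A_y + 33.0304 − 45 − 8.05·3.3 = 0 → A_y = 38.53 kN.
ΣF_x = 0: no horizontal applied forces, so A_x = 0.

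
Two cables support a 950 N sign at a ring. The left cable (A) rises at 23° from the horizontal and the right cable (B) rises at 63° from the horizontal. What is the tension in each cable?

T_A = 432.3 N, T_B = 876.6 N

ΣF_x = 0: −T_A·cos23° + T_B·cos63° = 0 → T_B = 2.02759·T_A.
ΣF_y = 0: T_A·sin23° + T_B·sin63° = 950.
Substitute: T_A·(0.390731 + 2.02759·0.891007) = 950 → T_A = 432.343 ≈ 432.3 N.
Then T_B = 2.02759 × 432.343 = 876.6 N.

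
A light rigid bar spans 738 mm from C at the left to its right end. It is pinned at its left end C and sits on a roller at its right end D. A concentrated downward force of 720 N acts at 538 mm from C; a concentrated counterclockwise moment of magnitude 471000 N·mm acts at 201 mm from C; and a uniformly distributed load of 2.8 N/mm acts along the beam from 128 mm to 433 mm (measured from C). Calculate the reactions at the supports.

Resultant of the distributed load: 2.8 × 305 = 854 N at 280.5 mm from C.
Taking moments about C: D_y·738 − 720·538 + 471000 − (2.8·305)·280.5 = 0 → D_y = 155907/738 = 211.256 ≈ 211.3 N.
ΣF_y = 0: C_y + 211.256 − 720 − 2.8·305 = 0 → C_y = 1363 N.
ΣF_x = 0: no horizontal applied forces, so C_x = 0.

C_x = 0, C_y = 1363 N, D_y = 211.3 N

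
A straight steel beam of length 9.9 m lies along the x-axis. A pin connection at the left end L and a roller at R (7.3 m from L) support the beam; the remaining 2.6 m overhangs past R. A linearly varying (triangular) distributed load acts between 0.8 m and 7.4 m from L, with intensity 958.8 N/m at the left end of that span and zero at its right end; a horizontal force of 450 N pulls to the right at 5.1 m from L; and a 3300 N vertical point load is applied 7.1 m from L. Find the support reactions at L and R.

L_x = -450.0 N, L_y = 1954 N, R_y = 4510 N

Resultant of the triangular load: ½ × 958.8 × 6.6 = 3164.04 N, acting at 3 m from L (one-third of the span from the peak).
Taking moments about L: R_y·7.3 − (½·958.8·6.6)·3 − 3300·7.1 = 0 → R_y = 32922.12/7.3 = 4509.88 ≈ 4510 N.
ΣF_y = 0: L_y + 4509.88 − ½·958.8·6.6 − 3300 = 0 → L_y = 1954 N.
ΣF_x = 0: L_x + 450 = 0 → L_x = -450.0 N.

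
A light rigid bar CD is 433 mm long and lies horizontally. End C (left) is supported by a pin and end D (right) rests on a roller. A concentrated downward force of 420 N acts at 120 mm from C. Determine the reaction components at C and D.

C_x = 0, C_y = 303.6 N, D_y = 116.4 N

Moments about C: D_y·433 − 420·120 = 0 → D_y = 50400/433 = 116.397 ≈ 116.4 N.
ΣF_y = 0: C_y + 116.397 − 420 = 0 → C_y = 303.6 N.
ΣF_x = 0: no horizontal applied forces, so C_x = 0.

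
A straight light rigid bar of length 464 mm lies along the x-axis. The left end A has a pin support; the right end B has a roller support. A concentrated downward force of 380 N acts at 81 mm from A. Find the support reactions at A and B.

A_x = 0, A_y = 313.7 N, B_y = 66.34 N

Taking moments about A: B_y·464 − 380·81 = 0 → B_y = 30780/464 = 66.3362 ≈ 66.34 N.
ΣF_y = 0: A_y + 66.3362 − 380 = 0 → A_y = 313.7 N.
ΣF_x = 0: no horizontal applied forces, so A_x = 0.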